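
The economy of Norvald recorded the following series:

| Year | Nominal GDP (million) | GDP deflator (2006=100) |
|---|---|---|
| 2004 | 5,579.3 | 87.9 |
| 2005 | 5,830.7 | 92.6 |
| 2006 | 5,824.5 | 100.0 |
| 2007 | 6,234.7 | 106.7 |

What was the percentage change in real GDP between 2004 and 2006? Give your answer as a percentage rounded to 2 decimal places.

-8.24%

Real GDP 2004 = 5579.3/0.879 = 6347.33.
Real GDP 2006 = 5824.5/1.000 = 5824.50.
Change = 5824.50/6347.33 − 1 = -0.0824.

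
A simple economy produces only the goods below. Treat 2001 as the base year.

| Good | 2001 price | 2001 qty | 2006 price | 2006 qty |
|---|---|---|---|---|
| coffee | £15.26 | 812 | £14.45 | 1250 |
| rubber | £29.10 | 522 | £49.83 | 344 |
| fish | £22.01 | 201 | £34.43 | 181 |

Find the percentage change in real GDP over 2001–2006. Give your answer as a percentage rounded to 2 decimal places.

Real GDP 2001 = Nominal GDP 2001 = 15.26·812 + 29.10·522 + 22.01·201 = 32005.33.
Real GDP 2006 (at 2001 prices) = 15.26·1250 + 29.10·344 + 22.01·181 = 33069.21.
Real growth = 33069.21/32005.33 − 1 = 0.0332.

3.32%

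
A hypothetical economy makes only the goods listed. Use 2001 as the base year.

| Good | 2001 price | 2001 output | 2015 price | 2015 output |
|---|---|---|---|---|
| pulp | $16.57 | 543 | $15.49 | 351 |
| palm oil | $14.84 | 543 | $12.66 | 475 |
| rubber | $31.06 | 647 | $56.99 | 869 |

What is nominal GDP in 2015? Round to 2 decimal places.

Nominal GDP 2015 = Σ (p_2015 × q_2015) = 15.49·351 + 12.66·475 + 56.99·869 = 60974.80.

$60974.80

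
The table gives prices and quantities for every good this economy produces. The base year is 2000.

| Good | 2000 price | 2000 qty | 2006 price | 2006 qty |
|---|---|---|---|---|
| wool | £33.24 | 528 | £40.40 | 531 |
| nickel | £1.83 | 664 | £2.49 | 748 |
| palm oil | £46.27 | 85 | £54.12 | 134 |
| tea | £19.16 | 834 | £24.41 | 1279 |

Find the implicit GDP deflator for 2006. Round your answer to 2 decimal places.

124.26

Nominal GDP 2006 = 40.40·531 + 2.49·748 + 54.12·134 + 24.41·1279 = 61787.39.
Real GDP 2006 (at 2000 prices) = 33.24·531 + 1.83·748 + 46.27·134 + 19.16·1279 = 49725.10.
Deflator = Nominal/Real × 100 = 61787.39/49725.10 × 100 = 124.258.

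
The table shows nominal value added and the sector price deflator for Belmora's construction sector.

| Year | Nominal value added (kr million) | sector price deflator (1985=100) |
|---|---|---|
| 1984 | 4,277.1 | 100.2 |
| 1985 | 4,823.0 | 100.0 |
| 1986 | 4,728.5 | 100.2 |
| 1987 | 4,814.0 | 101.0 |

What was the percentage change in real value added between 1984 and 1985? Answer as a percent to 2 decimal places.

12.99%

Real value added 1984 = 4277.1/1.002 = 4268.56.
Real value added 1985 = 4823.0/1.000 = 4823.00.
Change = 4823.00/4268.56 − 1 = 0.1299.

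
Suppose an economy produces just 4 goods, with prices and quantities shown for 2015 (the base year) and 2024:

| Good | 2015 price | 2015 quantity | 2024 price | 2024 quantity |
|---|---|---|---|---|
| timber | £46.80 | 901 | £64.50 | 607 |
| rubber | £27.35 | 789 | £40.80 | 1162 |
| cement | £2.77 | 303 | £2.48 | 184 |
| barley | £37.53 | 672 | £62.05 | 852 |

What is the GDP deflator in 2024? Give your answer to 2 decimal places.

Nominal GDP 2024 = 64.50·607 + 40.80·1162 + 2.48·184 + 62.05·852 = 139884.02.
Real GDP 2024 (at 2015 prices) = 46.80·607 + 27.35·1162 + 2.77·184 + 37.53·852 = 92673.54.
Deflator = Nominal/Real × 100 = 139884.02/92673.54 × 100 = 150.943.

150.94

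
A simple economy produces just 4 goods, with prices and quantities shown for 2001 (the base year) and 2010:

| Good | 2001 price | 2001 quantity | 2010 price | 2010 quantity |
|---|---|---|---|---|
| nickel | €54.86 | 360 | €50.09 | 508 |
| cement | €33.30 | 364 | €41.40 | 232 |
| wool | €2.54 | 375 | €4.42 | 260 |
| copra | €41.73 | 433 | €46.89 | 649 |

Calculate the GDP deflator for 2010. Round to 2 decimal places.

Nominal GDP 2010 = 50.09·508 + 41.40·232 + 4.42·260 + 46.89·649 = 66631.33.
Real GDP 2010 (at 2001 prices) = 54.86·508 + 33.30·232 + 2.54·260 + 41.73·649 = 63337.65.
Deflator = Nominal/Real × 100 = 66631.33/63337.65 × 100 = 105.200.

105.20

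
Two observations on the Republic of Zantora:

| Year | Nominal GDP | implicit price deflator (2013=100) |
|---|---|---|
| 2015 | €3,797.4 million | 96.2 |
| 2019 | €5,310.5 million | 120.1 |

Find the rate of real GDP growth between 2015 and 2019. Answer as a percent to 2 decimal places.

12.02%

Real GDP 2015 = 3797.4 / 0.962 = 3947.40.
Real GDP 2019 = 5310.5 / 1.201 = 4421.73.
Real growth = 4421.73 / 3947.40 − 1 = 0.1202.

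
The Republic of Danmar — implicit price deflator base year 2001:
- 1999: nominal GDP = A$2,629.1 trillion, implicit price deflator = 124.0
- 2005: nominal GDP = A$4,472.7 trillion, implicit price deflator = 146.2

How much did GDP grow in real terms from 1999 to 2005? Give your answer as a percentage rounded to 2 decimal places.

44.29%

Real GDP 1999 = 2629.1 / 1.240 = 2120.24.
Real GDP 2005 = 4472.7 / 1.462 = 3059.30.
Real growth = 3059.30 / 2120.24 − 1 = 0.4429.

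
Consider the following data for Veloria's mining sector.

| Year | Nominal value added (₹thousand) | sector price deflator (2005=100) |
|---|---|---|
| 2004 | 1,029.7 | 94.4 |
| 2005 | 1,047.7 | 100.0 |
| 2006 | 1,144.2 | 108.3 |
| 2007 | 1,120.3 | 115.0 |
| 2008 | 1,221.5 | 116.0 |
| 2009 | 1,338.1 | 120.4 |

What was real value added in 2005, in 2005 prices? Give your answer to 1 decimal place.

Real value added 2005 = 1047.7 / 1.000 = 1047.70.

₹1,047.7 thousand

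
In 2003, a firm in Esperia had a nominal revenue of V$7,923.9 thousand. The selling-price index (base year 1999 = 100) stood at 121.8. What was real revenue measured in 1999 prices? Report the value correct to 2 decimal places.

V$6,505.67 thousand

Real revenue = Nominal / (selling-price index/100) = 7923.9 / 1.218 = 6505.67.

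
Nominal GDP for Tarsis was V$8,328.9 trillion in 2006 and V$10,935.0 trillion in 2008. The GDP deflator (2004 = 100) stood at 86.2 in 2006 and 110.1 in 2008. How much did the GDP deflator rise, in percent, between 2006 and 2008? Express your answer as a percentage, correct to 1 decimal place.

Price-level change = 110.1 / 86.2 − 1 = 0.2773.

27.7%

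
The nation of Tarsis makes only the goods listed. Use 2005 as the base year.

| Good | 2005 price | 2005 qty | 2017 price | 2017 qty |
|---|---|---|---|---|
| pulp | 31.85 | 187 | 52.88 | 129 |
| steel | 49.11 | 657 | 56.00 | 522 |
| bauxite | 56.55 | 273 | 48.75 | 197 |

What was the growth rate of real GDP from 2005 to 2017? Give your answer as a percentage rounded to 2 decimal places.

-23.81%

Real GDP 2005 = Nominal GDP 2005 = 31.85·187 + 49.11·657 + 56.55·273 = 53659.37.
Real GDP 2017 (at 2005 prices) = 31.85·129 + 49.11·522 + 56.55·197 = 40884.42.
Real growth = 40884.42/53659.37 − 1 = -0.2381.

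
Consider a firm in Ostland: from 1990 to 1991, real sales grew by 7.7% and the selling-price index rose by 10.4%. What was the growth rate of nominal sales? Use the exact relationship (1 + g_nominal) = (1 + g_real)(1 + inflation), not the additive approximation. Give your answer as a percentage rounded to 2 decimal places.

18.90%

(1 + g_nom) = (1 + g_real)(1 + π) = 1.0770 × 1.1040 = 1.18901.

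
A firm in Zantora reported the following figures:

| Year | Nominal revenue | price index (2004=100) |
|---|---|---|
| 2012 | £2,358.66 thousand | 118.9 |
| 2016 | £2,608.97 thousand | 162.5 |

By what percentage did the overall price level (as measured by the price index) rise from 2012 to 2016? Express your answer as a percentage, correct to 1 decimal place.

Price-level change = 162.5 / 118.9 − 1 = 0.3667.

36.7%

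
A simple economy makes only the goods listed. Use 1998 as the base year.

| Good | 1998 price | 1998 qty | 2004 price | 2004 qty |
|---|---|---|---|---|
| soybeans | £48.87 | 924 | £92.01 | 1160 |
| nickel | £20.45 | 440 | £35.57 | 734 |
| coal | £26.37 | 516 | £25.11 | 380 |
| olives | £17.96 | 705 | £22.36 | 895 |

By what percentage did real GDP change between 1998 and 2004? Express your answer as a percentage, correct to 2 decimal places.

Real GDP 1998 = Nominal GDP 1998 = 48.87·924 + 20.45·440 + 26.37·516 + 17.96·705 = 80422.60.
Real GDP 2004 (at 1998 prices) = 48.87·1160 + 20.45·734 + 26.37·380 + 17.96·895 = 97794.30.
Real growth = 97794.30/80422.60 − 1 = 0.2160.

21.60%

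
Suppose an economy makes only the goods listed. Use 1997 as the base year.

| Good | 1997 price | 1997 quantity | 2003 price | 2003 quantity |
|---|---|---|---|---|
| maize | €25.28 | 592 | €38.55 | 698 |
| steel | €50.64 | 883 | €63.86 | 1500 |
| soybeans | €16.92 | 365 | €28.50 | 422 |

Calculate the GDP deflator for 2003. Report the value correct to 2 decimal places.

133.73

Nominal GDP 2003 = 38.55·698 + 63.86·1500 + 28.50·422 = 134724.90.
Real GDP 2003 (at 1997 prices) = 25.28·698 + 50.64·1500 + 16.92·422 = 100745.68.
Deflator = Nominal/Real × 100 = 134724.90/100745.68 × 100 = 133.728.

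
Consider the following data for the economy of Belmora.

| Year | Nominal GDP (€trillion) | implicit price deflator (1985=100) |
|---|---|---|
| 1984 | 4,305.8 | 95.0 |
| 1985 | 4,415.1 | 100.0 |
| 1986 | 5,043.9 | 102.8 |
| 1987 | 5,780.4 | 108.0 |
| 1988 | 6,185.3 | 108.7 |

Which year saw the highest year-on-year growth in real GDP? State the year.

1986

1985: real = 4415.1/1.000 = 4415.10; growth vs 1984 (4532.42) = -2.59%.
1986: real = 5043.9/1.028 = 4906.52; growth vs 1985 (4415.10) = 11.13%.
1987: real = 5780.4/1.080 = 5352.22; growth vs 1986 (4906.52) = 9.08%.
1988: real = 6185.3/1.087 = 5690.25; growth vs 1987 (5352.22) = 6.32%.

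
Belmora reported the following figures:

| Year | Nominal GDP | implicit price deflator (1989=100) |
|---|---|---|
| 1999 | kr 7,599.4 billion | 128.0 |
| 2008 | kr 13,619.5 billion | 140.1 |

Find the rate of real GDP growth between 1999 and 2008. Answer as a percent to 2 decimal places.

63.74%

Deflate each year: 1999 → 7599.4/1.280 = 5937.03; 2008 → 13619.5/1.401 = 9721.27.
So real GDP changed by 9721.27/5937.03 − 1 = 0.6374, i.e. 63.74%.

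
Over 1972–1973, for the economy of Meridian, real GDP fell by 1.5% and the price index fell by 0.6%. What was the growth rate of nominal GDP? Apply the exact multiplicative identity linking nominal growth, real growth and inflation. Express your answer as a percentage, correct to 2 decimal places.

(1 + g_nom) = (1 + g_real)(1 + π) = 0.9850 × 0.9940 = 0.97909.

-2.09%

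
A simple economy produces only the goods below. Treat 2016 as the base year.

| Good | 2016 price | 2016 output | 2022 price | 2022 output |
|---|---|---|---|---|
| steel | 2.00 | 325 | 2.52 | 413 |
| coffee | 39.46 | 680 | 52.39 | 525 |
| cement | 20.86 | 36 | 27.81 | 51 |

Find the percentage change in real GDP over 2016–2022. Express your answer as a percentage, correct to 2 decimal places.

-19.93%

Real GDP 2016 = Nominal GDP 2016 = 2.00·325 + 39.46·680 + 20.86·36 = 28233.76.
Real GDP 2022 (at 2016 prices) = 2.00·413 + 39.46·525 + 20.86·51 = 22606.36.
Real growth = 22606.36/28233.76 − 1 = -0.1993.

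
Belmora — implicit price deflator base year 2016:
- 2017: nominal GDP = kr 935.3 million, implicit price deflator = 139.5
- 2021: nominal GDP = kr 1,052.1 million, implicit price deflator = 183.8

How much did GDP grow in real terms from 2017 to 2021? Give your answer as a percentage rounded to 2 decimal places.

-14.62%

Real GDP 2017 = 935.3 / 1.395 = 670.47.
Real GDP 2021 = 1052.1 / 1.838 = 572.42.
Real growth = 572.42 / 670.47 − 1 = -0.1462.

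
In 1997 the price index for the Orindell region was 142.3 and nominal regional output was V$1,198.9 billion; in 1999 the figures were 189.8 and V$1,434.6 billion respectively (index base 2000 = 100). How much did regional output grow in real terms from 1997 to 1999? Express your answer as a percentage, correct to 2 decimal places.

Deflate each year: 1997 → 1198.9/1.423 = 842.52; 1999 → 1434.6/1.898 = 755.85.
So real regional output changed by 755.85/842.52 − 1 = -0.1029, i.e. -10.29%.

-10.29%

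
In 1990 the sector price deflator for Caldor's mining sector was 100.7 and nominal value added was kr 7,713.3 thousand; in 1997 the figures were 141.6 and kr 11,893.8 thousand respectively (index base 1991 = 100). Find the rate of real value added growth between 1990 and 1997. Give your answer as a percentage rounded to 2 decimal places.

Deflate each year: 1990 → 7713.3/1.007 = 7659.68; 1997 → 11893.8/1.416 = 8399.58.
So real value added changed by 8399.58/7659.68 − 1 = 0.0966, i.e. 9.66%.

9.66%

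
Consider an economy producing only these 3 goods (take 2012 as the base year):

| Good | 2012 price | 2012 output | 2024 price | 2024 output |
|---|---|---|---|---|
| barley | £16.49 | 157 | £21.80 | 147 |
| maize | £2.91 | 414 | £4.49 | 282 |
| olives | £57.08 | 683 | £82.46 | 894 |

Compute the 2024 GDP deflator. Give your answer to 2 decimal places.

Nominal GDP 2024 = 21.80·147 + 4.49·282 + 82.46·894 = 78190.02.
Real GDP 2024 (at 2012 prices) = 16.49·147 + 2.91·282 + 57.08·894 = 54274.17.
Deflator = Nominal/Real × 100 = 78190.02/54274.17 × 100 = 144.065.

144.06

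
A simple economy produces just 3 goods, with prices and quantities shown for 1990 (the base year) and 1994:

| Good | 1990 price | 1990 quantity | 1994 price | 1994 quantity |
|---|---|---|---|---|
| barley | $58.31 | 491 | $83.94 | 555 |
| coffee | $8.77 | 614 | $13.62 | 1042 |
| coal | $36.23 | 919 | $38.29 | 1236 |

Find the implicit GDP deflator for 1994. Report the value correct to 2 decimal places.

Nominal GDP 1994 = 83.94·555 + 13.62·1042 + 38.29·1236 = 108105.18.
Real GDP 1994 (at 1990 prices) = 58.31·555 + 8.77·1042 + 36.23·1236 = 86280.67.
Deflator = Nominal/Real × 100 = 108105.18/86280.67 × 100 = 125.295.

125.29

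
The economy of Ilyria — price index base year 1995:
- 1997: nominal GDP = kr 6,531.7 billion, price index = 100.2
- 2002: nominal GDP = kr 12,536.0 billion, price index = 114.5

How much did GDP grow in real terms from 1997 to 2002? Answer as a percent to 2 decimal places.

67.96%

Real GDP 1997 = 6531.7 / 1.002 = 6518.66.
Real GDP 2002 = 12536.0 / 1.145 = 10948.47.
Real growth = 10948.47 / 6518.66 − 1 = 0.6796.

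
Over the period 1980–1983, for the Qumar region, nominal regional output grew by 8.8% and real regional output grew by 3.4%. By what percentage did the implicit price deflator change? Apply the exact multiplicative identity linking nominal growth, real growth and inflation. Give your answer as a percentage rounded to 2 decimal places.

5.22%

(1 + g_nom) = (1 + g_real)(1 + π), so π = 1.0880 / 1.0340 − 1 = 0.05222.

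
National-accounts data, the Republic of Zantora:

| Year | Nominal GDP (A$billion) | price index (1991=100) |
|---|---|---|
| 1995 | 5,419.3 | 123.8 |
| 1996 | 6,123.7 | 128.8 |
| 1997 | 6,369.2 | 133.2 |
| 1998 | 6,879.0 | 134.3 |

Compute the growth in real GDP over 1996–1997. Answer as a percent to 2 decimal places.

0.57%

Real GDP 1996 = 6123.7/1.288 = 4754.43.
Real GDP 1997 = 6369.2/1.332 = 4781.68.
Change = 4781.68/4754.43 − 1 = 0.0057.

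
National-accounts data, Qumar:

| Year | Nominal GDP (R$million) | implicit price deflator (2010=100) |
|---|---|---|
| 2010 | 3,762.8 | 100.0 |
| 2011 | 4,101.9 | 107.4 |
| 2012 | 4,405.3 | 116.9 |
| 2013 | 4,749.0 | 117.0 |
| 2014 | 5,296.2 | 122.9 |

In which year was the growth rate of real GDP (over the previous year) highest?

2011: real = 4101.9/1.074 = 3819.27; growth vs 2010 (3762.80) = 1.50%.
2012: real = 4405.3/1.169 = 3768.43; growth vs 2011 (3819.27) = -1.33%.
2013: real = 4749.0/1.170 = 4058.97; growth vs 2012 (3768.43) = 7.71%.
2014: real = 5296.2/1.229 = 4309.36; growth vs 2013 (4058.97) = 6.17%.

2013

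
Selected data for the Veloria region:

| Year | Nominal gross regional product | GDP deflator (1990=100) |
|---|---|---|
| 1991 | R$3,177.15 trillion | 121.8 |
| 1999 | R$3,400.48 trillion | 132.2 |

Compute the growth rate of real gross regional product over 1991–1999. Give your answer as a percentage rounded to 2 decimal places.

Real gross regional product 1991 = 3177.15 / 1.218 = 2608.50.
Real gross regional product 1999 = 3400.48 / 1.322 = 2572.22.
Real growth = 2572.22 / 2608.50 − 1 = -0.0139.

-1.39%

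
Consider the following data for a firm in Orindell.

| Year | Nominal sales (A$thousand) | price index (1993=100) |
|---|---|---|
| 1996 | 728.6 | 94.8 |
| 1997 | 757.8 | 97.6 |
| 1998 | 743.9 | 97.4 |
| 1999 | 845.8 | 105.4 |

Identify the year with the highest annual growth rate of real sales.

1997: real = 757.8/0.976 = 776.43; growth vs 1996 (768.57) = 1.02%.
1998: real = 743.9/0.974 = 763.76; growth vs 1997 (776.43) = -1.63%.
1999: real = 845.8/1.054 = 802.47; growth vs 1998 (763.76) = 5.07%.

1999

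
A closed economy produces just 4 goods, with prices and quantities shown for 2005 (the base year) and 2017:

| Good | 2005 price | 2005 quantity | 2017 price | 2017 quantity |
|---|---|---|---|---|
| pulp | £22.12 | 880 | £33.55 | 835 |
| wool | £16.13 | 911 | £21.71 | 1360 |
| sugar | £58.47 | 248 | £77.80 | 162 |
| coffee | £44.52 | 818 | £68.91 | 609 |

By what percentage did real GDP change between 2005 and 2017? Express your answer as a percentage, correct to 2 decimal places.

-9.50%

Real GDP 2005 = Nominal GDP 2005 = 22.12·880 + 16.13·911 + 58.47·248 + 44.52·818 = 85077.95.
Real GDP 2017 (at 2005 prices) = 22.12·835 + 16.13·1360 + 58.47·162 + 44.52·609 = 76991.82.
Real growth = 76991.82/85077.95 − 1 = -0.0950.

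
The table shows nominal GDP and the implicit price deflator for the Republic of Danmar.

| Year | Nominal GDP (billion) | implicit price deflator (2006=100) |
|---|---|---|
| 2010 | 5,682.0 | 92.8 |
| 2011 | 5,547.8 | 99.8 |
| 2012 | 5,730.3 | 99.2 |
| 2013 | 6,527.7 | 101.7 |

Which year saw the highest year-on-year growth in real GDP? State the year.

2013

2011: real = 5547.8/0.998 = 5558.92; growth vs 2010 (6122.84) = -9.21%.
2012: real = 5730.3/0.992 = 5776.51; growth vs 2011 (5558.92) = 3.91%.
2013: real = 6527.7/1.017 = 6418.58; growth vs 2012 (5776.51) = 11.12%.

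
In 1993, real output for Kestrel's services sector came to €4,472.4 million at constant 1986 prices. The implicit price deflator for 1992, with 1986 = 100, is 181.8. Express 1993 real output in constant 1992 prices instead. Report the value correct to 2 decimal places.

Real output in 1992 prices = Real output in 1986 prices × (P_1992/P_1986) = 4472.4 × 1.818 = 8130.82.

€8,130.82 million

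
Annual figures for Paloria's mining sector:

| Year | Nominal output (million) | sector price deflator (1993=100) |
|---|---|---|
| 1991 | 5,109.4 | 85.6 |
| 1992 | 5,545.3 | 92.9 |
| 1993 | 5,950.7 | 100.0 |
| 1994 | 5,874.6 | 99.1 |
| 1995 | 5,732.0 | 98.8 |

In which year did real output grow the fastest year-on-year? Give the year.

1992: real = 5545.3/0.929 = 5969.11; growth vs 1991 (5968.93) = 0.00%.
1993: real = 5950.7/1.000 = 5950.70; growth vs 1992 (5969.11) = -0.31%.
1994: real = 5874.6/0.991 = 5927.95; growth vs 1993 (5950.70) = -0.38%.
1995: real = 5732.0/0.988 = 5801.62; growth vs 1994 (5927.95) = -2.13%.

1992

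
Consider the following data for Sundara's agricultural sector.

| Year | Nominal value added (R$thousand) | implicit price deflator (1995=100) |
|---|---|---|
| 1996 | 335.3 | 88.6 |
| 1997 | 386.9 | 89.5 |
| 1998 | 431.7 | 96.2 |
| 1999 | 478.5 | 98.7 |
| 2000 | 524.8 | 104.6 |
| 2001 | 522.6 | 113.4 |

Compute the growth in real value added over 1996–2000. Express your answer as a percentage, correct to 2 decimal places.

32.58%

Real value added 1996 = 335.3/0.886 = 378.44.
Real value added 2000 = 524.8/1.046 = 501.72.
Change = 501.72/378.44 − 1 = 0.3258.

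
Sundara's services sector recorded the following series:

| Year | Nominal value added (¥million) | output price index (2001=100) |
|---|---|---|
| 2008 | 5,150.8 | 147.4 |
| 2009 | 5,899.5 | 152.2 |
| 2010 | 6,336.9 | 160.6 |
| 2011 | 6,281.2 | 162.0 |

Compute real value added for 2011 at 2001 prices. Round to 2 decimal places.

¥3,877.28 million

Real value added 2011 = 6281.2 / 1.620 = 3877.28.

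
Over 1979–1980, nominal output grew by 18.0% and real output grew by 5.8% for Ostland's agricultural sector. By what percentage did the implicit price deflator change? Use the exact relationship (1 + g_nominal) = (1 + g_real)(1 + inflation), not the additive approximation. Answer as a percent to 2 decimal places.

(1 + g_nom) = (1 + g_real)(1 + π), so π = 1.1800 / 1.0580 − 1 = 0.11531.

11.53%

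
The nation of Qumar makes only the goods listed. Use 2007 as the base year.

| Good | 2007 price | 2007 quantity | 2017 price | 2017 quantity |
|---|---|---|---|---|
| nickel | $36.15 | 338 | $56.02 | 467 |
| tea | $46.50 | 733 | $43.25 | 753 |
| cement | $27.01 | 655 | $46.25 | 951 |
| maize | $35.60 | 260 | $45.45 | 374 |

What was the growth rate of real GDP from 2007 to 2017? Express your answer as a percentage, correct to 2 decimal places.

24.09%

Real GDP 2007 = Nominal GDP 2007 = 36.15·338 + 46.50·733 + 27.01·655 + 35.60·260 = 73250.75.
Real GDP 2017 (at 2007 prices) = 36.15·467 + 46.50·753 + 27.01·951 + 35.60·374 = 90897.46.
Real growth = 90897.46/73250.75 − 1 = 0.2409.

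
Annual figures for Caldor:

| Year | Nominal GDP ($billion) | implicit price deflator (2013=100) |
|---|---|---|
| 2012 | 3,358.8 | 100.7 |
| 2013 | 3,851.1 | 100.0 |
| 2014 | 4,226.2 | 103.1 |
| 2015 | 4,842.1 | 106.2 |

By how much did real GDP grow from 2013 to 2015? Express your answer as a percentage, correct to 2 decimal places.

Real GDP 2013 = 3851.1/1.000 = 3851.10.
Real GDP 2015 = 4842.1/1.062 = 4559.42.
Change = 4559.42/3851.10 − 1 = 0.1839.

18.39%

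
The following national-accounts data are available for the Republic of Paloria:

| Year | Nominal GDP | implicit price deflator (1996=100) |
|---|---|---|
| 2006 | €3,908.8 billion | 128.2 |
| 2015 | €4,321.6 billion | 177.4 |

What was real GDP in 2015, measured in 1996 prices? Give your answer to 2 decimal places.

Real GDP = Nominal / (implicit price deflator/100) = 4321.6 / 1.774 = 2436.08.

€2,436.08 billion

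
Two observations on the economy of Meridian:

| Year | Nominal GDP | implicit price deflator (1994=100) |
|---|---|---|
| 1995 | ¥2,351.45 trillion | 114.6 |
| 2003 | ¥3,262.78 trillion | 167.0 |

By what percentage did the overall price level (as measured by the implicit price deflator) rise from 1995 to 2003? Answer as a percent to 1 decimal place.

45.7%

Price-level change = 167.0 / 114.6 − 1 = 0.4572.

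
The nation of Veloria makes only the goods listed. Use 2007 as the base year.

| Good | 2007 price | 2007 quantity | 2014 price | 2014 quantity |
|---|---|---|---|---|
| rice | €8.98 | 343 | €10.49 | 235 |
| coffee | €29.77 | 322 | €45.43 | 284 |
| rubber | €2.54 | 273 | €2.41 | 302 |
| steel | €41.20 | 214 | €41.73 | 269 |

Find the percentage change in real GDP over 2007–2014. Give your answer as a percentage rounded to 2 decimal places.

Real GDP 2007 = Nominal GDP 2007 = 8.98·343 + 29.77·322 + 2.54·273 + 41.20·214 = 22176.30.
Real GDP 2014 (at 2007 prices) = 8.98·235 + 29.77·284 + 2.54·302 + 41.20·269 = 22414.86.
Real growth = 22414.86/22176.30 − 1 = 0.0108.

1.08%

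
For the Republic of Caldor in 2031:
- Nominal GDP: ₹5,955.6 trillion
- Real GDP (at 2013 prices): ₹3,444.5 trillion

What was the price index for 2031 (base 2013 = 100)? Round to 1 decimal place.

price index = (Nominal / Real) × 100 = 5955.6 / 3444.5 × 100 = 172.90.

172.9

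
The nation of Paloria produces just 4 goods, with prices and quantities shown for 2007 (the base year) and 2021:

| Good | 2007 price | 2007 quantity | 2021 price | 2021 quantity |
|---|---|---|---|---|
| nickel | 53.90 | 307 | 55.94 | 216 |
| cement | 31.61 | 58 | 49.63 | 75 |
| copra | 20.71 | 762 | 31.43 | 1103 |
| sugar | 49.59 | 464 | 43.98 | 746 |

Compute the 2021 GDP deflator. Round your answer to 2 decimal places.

112.77

Nominal GDP 2021 = 55.94·216 + 49.63·75 + 31.43·1103 + 43.98·746 = 83281.66.
Real GDP 2021 (at 2007 prices) = 53.90·216 + 31.61·75 + 20.71·1103 + 49.59·746 = 73850.42.
Deflator = Nominal/Real × 100 = 83281.66/73850.42 × 100 = 112.771.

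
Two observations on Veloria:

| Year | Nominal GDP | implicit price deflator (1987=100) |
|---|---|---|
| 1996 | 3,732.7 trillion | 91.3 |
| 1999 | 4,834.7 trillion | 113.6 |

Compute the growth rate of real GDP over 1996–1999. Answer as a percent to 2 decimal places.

Real GDP 1996 = 3732.7 / 0.913 = 4088.39.
Real GDP 1999 = 4834.7 / 1.136 = 4255.90.
Real growth = 4255.90 / 4088.39 − 1 = 0.0410.

4.10%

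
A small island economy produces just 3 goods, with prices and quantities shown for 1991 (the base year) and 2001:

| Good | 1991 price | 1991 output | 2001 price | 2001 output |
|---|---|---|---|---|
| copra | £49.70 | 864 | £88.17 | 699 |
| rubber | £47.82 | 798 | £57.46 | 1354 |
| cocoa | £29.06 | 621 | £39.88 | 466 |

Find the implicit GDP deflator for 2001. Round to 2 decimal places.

Nominal GDP 2001 = 88.17·699 + 57.46·1354 + 39.88·466 = 158015.75.
Real GDP 2001 (at 1991 prices) = 49.70·699 + 47.82·1354 + 29.06·466 = 113030.54.
Deflator = Nominal/Real × 100 = 158015.75/113030.54 × 100 = 139.799.

139.80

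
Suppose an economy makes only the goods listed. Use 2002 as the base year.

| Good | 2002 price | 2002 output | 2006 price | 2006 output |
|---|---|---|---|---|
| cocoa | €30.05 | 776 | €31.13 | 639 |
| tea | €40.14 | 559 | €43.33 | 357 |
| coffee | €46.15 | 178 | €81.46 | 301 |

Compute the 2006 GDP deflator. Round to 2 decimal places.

Nominal GDP 2006 = 31.13·639 + 43.33·357 + 81.46·301 = 59880.34.
Real GDP 2006 (at 2002 prices) = 30.05·639 + 40.14·357 + 46.15·301 = 47423.08.
Deflator = Nominal/Real × 100 = 59880.34/47423.08 × 100 = 126.268.

126.27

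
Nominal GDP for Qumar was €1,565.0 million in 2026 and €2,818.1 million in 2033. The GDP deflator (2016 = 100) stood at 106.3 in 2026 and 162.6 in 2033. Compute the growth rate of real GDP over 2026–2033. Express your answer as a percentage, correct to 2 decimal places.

Deflate each year: 2026 → 1565.0/1.063 = 1472.25; 2033 → 2818.1/1.626 = 1733.15.
So real GDP changed by 1733.15/1472.25 − 1 = 0.1772, i.e. 17.72%.

17.72%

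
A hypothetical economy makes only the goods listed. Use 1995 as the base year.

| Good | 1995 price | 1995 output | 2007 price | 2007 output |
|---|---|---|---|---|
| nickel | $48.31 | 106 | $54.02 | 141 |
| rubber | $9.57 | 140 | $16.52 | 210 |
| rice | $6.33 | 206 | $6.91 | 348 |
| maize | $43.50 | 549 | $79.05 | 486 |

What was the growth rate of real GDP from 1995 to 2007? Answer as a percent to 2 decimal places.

Real GDP 1995 = Nominal GDP 1995 = 48.31·106 + 9.57·140 + 6.33·206 + 43.50·549 = 31646.14.
Real GDP 2007 (at 1995 prices) = 48.31·141 + 9.57·210 + 6.33·348 + 43.50·486 = 32165.25.
Real growth = 32165.25/31646.14 − 1 = 0.0164.

1.64%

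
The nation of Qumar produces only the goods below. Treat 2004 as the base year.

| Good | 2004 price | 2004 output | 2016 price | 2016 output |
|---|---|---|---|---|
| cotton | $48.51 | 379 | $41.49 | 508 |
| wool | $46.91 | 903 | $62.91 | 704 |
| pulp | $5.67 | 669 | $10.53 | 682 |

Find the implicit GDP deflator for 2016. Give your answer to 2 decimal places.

117.90

Nominal GDP 2016 = 41.49·508 + 62.91·704 + 10.53·682 = 72547.02.
Real GDP 2016 (at 2004 prices) = 48.51·508 + 46.91·704 + 5.67·682 = 61534.66.
Deflator = Nominal/Real × 100 = 72547.02/61534.66 × 100 = 117.896.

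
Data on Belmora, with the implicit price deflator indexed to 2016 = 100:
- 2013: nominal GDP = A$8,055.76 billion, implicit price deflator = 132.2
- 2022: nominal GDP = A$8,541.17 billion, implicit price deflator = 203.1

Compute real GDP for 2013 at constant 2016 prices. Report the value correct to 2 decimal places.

Real GDP = Nominal / (implicit price deflator/100) = 8055.76 / 1.322 = 6093.62.

A$6,093.62 billion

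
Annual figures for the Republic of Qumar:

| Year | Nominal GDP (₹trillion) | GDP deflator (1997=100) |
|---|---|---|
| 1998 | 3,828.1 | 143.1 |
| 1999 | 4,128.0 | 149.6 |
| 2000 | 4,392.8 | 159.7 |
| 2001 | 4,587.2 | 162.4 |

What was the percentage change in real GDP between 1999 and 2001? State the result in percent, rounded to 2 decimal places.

2.37%

Real GDP 1999 = 4128.0/1.496 = 2759.36.
Real GDP 2001 = 4587.2/1.624 = 2824.63.
Change = 2824.63/2759.36 − 1 = 0.0237.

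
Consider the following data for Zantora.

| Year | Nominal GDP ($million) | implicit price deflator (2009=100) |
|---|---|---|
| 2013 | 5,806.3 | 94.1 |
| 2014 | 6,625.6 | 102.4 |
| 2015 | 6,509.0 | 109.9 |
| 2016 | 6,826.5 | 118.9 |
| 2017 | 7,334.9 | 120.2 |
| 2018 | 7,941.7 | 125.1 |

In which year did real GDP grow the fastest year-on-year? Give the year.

2017

2014: real = 6625.6/1.024 = 6470.31; growth vs 2013 (6170.35) = 4.86%.
2015: real = 6509.0/1.099 = 5922.66; growth vs 2014 (6470.31) = -8.46%.
2016: real = 6826.5/1.189 = 5741.38; growth vs 2015 (5922.66) = -3.06%.
2017: real = 7334.9/1.202 = 6102.25; growth vs 2016 (5741.38) = 6.29%.
2018: real = 7941.7/1.251 = 6348.28; growth vs 2017 (6102.25) = 4.03%.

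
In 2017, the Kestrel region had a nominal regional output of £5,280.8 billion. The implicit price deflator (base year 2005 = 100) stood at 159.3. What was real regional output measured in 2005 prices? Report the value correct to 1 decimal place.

Real regional output = Nominal / (implicit price deflator/100) = 5280.8 / 1.593 = 3315.00.

£3,315.0 billion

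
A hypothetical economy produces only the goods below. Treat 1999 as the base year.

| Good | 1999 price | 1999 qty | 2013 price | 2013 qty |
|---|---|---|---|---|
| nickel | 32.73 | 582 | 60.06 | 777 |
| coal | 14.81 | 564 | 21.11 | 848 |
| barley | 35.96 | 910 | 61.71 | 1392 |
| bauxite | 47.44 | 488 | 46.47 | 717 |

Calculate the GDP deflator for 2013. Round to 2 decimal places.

Nominal GDP 2013 = 60.06·777 + 21.11·848 + 61.71·1392 + 46.47·717 = 183787.21.
Real GDP 2013 (at 1999 prices) = 32.73·777 + 14.81·848 + 35.96·1392 + 47.44·717 = 122060.89.
Deflator = Nominal/Real × 100 = 183787.21/122060.89 × 100 = 150.570.

150.57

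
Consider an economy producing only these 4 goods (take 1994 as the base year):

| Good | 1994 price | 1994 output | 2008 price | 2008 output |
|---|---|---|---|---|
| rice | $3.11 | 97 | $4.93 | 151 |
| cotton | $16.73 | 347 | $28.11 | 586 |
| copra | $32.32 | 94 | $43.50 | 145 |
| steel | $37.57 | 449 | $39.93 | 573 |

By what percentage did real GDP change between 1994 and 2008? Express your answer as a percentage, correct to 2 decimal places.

Real GDP 1994 = Nominal GDP 1994 = 3.11·97 + 16.73·347 + 32.32·94 + 37.57·449 = 26013.99.
Real GDP 2008 (at 1994 prices) = 3.11·151 + 16.73·586 + 32.32·145 + 37.57·573 = 36487.40.
Real growth = 36487.40/26013.99 − 1 = 0.4026.

40.26%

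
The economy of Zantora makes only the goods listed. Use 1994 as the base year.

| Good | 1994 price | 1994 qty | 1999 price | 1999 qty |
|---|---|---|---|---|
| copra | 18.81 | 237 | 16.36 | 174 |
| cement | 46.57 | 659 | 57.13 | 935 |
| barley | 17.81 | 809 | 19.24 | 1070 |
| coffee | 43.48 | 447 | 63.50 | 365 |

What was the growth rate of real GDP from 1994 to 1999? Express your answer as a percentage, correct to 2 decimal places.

18.48%

Real GDP 1994 = Nominal GDP 1994 = 18.81·237 + 46.57·659 + 17.81·809 + 43.48·447 = 68991.45.
Real GDP 1999 (at 1994 prices) = 18.81·174 + 46.57·935 + 17.81·1070 + 43.48·365 = 81742.79.
Real growth = 81742.79/68991.45 − 1 = 0.1848.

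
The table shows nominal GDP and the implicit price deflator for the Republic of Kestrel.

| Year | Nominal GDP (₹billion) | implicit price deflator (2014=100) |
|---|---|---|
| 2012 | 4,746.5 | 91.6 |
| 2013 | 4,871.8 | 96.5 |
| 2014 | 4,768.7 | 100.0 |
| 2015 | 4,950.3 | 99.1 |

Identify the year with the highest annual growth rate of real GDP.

2015

2013: real = 4871.8/0.965 = 5048.50; growth vs 2012 (5181.77) = -2.57%.
2014: real = 4768.7/1.000 = 4768.70; growth vs 2013 (5048.50) = -5.54%.
2015: real = 4950.3/0.991 = 4995.26; growth vs 2014 (4768.70) = 4.75%.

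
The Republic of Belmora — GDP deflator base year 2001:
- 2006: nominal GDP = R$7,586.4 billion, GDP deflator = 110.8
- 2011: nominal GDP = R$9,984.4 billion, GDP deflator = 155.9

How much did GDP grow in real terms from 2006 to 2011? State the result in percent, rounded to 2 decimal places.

-6.46%

Real GDP 2006 = 7586.4 / 1.108 = 6846.93.
Real GDP 2011 = 9984.4 / 1.559 = 6404.36.
Real growth = 6404.36 / 6846.93 − 1 = -0.0646.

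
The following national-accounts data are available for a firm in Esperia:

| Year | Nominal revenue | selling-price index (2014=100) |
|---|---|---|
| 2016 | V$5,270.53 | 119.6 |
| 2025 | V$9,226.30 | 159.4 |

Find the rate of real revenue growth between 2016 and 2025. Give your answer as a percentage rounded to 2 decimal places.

31.35%

Real revenue 2016 = 5270.53 / 1.196 = 4406.80.
Real revenue 2025 = 9226.30 / 1.594 = 5788.14.
Real growth = 5788.14 / 4406.80 − 1 = 0.3135.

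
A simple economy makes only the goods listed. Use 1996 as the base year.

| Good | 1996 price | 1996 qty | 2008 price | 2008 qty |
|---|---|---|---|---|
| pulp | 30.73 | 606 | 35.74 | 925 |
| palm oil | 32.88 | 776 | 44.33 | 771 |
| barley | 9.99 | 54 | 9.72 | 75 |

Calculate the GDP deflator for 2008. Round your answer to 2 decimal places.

Nominal GDP 2008 = 35.74·925 + 44.33·771 + 9.72·75 = 67966.93.
Real GDP 2008 (at 1996 prices) = 30.73·925 + 32.88·771 + 9.99·75 = 54524.98.
Deflator = Nominal/Real × 100 = 67966.93/54524.98 × 100 = 124.653.

124.65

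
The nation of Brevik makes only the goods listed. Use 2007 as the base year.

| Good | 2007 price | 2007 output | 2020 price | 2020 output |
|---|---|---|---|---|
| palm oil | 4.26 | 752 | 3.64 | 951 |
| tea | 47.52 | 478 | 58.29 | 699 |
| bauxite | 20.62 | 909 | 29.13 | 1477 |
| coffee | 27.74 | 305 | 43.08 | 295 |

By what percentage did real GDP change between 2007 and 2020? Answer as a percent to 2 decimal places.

42.89%

Real GDP 2007 = Nominal GDP 2007 = 4.26·752 + 47.52·478 + 20.62·909 + 27.74·305 = 53122.36.
Real GDP 2020 (at 2007 prices) = 4.26·951 + 47.52·699 + 20.62·1477 + 27.74·295 = 75906.78.
Real growth = 75906.78/53122.36 − 1 = 0.4289.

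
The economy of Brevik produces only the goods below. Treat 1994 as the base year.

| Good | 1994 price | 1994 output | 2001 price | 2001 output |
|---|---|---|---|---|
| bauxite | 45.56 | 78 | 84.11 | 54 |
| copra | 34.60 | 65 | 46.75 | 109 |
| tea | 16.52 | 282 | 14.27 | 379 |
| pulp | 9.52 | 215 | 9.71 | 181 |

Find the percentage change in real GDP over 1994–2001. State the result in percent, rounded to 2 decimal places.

13.65%

Real GDP 1994 = Nominal GDP 1994 = 45.56·78 + 34.60·65 + 16.52·282 + 9.52·215 = 12508.12.
Real GDP 2001 (at 1994 prices) = 45.56·54 + 34.60·109 + 16.52·379 + 9.52·181 = 14215.84.
Real growth = 14215.84/12508.12 − 1 = 0.1365.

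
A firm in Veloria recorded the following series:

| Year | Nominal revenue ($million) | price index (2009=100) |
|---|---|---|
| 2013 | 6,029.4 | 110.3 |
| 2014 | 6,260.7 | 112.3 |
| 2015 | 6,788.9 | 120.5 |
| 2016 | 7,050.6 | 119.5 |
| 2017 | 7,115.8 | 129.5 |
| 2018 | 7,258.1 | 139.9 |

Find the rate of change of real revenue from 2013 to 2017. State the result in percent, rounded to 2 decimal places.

0.52%

Real revenue 2013 = 6029.4/1.103 = 5466.36.
Real revenue 2017 = 7115.8/1.295 = 5494.83.
Change = 5494.83/5466.36 − 1 = 0.0052.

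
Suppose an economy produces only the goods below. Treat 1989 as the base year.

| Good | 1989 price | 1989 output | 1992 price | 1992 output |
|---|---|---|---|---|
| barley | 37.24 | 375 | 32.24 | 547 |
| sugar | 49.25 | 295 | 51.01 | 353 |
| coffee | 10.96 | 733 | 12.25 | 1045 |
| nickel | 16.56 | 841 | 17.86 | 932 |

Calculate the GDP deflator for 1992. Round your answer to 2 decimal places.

100.69

Nominal GDP 1992 = 32.24·547 + 51.01·353 + 12.25·1045 + 17.86·932 = 65088.58.
Real GDP 1992 (at 1989 prices) = 37.24·547 + 49.25·353 + 10.96·1045 + 16.56·932 = 64642.65.
Deflator = Nominal/Real × 100 = 65088.58/64642.65 × 100 = 100.690.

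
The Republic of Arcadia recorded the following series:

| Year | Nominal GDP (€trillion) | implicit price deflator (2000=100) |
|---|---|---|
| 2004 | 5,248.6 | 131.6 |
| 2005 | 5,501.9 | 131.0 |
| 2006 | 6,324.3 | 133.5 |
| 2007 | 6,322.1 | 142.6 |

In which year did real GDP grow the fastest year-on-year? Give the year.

2005: real = 5501.9/1.310 = 4199.92; growth vs 2004 (3988.30) = 5.31%.
2006: real = 6324.3/1.335 = 4737.30; growth vs 2005 (4199.92) = 12.80%.
2007: real = 6322.1/1.426 = 4433.45; growth vs 2006 (4737.30) = -6.41%.

2006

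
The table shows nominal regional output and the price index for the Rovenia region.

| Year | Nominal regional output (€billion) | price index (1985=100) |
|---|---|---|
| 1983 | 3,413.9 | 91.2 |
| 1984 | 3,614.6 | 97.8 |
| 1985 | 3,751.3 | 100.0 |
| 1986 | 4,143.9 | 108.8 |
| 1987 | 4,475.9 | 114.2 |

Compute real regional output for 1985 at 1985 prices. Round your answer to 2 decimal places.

Real regional output 1985 = 3751.3 / 1.000 = 3751.30.

€3,751.30 billion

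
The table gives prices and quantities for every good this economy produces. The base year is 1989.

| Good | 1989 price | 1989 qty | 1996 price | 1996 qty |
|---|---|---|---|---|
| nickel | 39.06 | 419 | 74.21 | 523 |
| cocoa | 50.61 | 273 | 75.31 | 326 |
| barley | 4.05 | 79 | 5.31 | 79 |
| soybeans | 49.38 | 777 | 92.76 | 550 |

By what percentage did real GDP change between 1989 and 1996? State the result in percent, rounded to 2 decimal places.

Real GDP 1989 = Nominal GDP 1989 = 39.06·419 + 50.61·273 + 4.05·79 + 49.38·777 = 68870.88.
Real GDP 1996 (at 1989 prices) = 39.06·523 + 50.61·326 + 4.05·79 + 49.38·550 = 64406.19.
Real growth = 64406.19/68870.88 − 1 = -0.0648.

-6.48%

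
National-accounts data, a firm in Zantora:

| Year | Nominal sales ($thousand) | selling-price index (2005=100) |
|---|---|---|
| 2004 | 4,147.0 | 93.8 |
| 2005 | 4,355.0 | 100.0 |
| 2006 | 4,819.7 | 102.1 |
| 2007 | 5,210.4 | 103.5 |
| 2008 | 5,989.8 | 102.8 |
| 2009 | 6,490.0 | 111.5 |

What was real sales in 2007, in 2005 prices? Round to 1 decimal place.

$5,034.2 thousand

Real sales 2007 = 5210.4 / 1.035 = 5034.20.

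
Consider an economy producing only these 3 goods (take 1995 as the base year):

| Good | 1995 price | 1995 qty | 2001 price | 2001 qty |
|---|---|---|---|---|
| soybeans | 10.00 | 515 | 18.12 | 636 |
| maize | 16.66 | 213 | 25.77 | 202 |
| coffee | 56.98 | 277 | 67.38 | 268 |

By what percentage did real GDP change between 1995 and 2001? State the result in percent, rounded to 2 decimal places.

Real GDP 1995 = Nominal GDP 1995 = 10.00·515 + 16.66·213 + 56.98·277 = 24482.04.
Real GDP 2001 (at 1995 prices) = 10.00·636 + 16.66·202 + 56.98·268 = 24995.96.
Real growth = 24995.96/24482.04 − 1 = 0.0210.

2.10%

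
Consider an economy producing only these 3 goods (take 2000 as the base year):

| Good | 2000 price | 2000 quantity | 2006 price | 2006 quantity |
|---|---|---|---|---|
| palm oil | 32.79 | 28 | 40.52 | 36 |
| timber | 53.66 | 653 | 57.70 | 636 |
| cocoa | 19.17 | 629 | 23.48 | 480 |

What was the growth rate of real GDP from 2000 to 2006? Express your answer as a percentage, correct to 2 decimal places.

Real GDP 2000 = Nominal GDP 2000 = 32.79·28 + 53.66·653 + 19.17·629 = 48016.03.
Real GDP 2006 (at 2000 prices) = 32.79·36 + 53.66·636 + 19.17·480 = 44509.80.
Real growth = 44509.80/48016.03 − 1 = -0.0730.

-7.30%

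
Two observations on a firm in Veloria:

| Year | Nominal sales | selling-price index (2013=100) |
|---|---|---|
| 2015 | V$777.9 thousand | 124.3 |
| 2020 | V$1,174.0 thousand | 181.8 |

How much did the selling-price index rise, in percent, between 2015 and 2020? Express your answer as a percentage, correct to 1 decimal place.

46.3%

Price-level change = 181.8 / 124.3 − 1 = 0.4626.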